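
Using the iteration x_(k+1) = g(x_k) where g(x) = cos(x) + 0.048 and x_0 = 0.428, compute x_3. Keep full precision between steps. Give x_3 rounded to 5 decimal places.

0.85994

x_1 = g(0.428000) = 0.957798
x_2 = g(0.957798) = 0.623323
x_3 = g(0.623323) = 0.859943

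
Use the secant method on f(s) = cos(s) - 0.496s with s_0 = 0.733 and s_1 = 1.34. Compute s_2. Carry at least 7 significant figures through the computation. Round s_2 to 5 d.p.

1.01555

f(s_0) = 0.379602, f(s_1) = -0.435887
s_2 = 1.340000 - (-0.435887)·(1.340000 - 0.733000)/(-0.435887 - (0.379602)) = 1.015553; f(s_2) = 0.023436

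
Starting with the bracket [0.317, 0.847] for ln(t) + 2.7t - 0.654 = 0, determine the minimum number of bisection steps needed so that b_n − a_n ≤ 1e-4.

13

Initial width b − a = 0.847 − 0.317 = 0.530000.
After n steps the width is (b−a)/2^n; need (b−a)/2^n ≤ 1e-4.
So n ≥ log₂(0.530000/1e-4) = log₂(5300.0000) ≈ 12.3718.
Hence n = 13.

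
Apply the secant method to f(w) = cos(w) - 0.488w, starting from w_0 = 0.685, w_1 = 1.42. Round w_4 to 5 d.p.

1.03904

Secant update: w_(k+1) = w_k − f(w_k)·(w_k − w_(k-1))/(f(w_k) − f(w_(k-1))).
f(w_0) = 0.440139, f(w_1) = -0.542735
w_2 = 1.420000 - (-0.542735)·(1.420000 - 0.685000)/(-0.542735 - (0.440139)) = 1.014139; f(w_2) = 0.033451
w_3 = 1.014139 - (0.033451)·(1.014139 - 1.420000)/(0.033451 - (-0.542735)) = 1.037702; f(w_3) = 0.001802
w_4 = 1.037702 - (0.001802)·(1.037702 - 1.014139)/(0.001802 - (0.033451)) = 1.039044; f(w_4) = -0.000009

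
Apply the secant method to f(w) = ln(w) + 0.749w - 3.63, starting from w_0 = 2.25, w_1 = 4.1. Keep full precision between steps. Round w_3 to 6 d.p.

f(w_0) = -1.133820, f(w_1) = 0.851887
w_2 = 4.100000 - (0.851887)·(4.100000 - 2.250000)/(0.851887 - (-1.133820)) = 3.306333; f(w_2) = 0.042283
w_3 = 3.306333 - (0.042283)·(3.306333 - 4.100000)/(0.042283 - (0.851887)) = 3.264882; f(w_3) = -0.001380

3.264882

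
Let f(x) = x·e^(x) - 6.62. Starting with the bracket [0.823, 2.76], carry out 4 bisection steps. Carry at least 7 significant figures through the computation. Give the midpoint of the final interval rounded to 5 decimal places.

f(0.823000) = -4.745764, f(2.760000) = 36.987567 (opposite signs)
step 1: m = 1.791500, f(m) = 4.126211 > 0 → root in [0.823000, 1.791500]
step 2: m = 1.307250, f(m) = -1.788410 < 0 → root in [1.307250, 1.791500]
step 3: m = 1.549375, f(m) = 0.675273 > 0 → root in [1.307250, 1.549375]
step 4: m = 1.428312, f(m) = -0.661575 < 0 → root in [1.428312, 1.549375]
Midpoint of [1.428312, 1.549375] = 1.488844

1.48884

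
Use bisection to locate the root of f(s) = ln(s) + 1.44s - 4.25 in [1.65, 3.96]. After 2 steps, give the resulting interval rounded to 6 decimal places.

f(1.650000) = -1.373225, f(3.960000) = 2.828644 (opposite signs)
step 1: m = 2.805000, f(m) = 0.820604 > 0 → root in [1.650000, 2.805000]
step 2: m = 2.227500, f(m) = -0.241520 < 0 → root in [2.227500, 2.805000]

[2.227500, 2.805000]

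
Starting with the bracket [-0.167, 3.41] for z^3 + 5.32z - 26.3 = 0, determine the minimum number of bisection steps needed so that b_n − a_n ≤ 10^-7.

26

Initial width b − a = 3.41 − -0.167 = 3.577000.
After n steps the width is (b−a)/2^n; need (b−a)/2^n ≤ 10^-7.
So n ≥ log₂(3.577000/10^-7) = log₂(35770000.0000) ≈ 25.0922.
Hence n = 26.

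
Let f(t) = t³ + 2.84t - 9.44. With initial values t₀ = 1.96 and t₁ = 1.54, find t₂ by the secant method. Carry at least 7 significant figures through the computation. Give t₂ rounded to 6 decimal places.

Secant update: t_(k+1) = t_k − f(t_k)·(t_k − t_(k-1))/(f(t_k) − f(t_(k-1))).
f(t_0) = 3.655936, f(t_1) = -1.414136
t_2 = 1.540000 - (-1.414136)·(1.540000 - 1.960000)/(-1.414136 - (3.655936)) = 1.657146; f(t_2) = -0.182966

1.657146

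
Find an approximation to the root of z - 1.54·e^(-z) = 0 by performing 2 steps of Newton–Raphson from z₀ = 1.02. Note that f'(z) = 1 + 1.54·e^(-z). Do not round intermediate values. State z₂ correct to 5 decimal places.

0.73693

z_0 = 1.020000: f = 0.464684, f' = 1.555316 → z_1 = 1.020000 - (0.464684)/(1.555316) = 0.721229
z_1 = 0.721229: f = -0.027449, f' = 1.748678 → z_2 = 0.721229 - (-0.027449)/(1.748678) = 0.736926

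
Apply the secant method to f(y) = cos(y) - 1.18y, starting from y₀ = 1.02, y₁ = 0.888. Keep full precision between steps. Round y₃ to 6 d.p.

0.666787

f(y_0) = -0.680234, f(y_1) = -0.416875
y_2 = 0.888000 - (-0.416875)·(0.888000 - 1.020000)/(-0.416875 - (-0.680234)) = 0.679055; f(y_2) = -0.023118
y_3 = 0.679055 - (-0.023118)·(0.679055 - 0.888000)/(-0.023118 - (-0.416875)) = 0.666787; f(y_3) = -0.000997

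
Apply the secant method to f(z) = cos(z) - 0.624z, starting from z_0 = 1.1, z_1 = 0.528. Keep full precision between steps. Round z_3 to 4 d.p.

f(z_0) = -0.232804, f(z_1) = 0.534344
z_2 = 0.528000 - (0.534344)·(0.528000 - 1.100000)/(0.534344 - (-0.232804)) = 0.926417; f(z_2) = 0.022618
z_3 = 0.926417 - (0.022618)·(0.926417 - 0.528000)/(0.022618 - (0.534344)) = 0.944027; f(z_3) = -0.002541

0.9440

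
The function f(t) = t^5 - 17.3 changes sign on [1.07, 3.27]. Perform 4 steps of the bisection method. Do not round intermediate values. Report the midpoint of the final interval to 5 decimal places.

1.82625

f(1.070000) = -15.897448, f(3.270000) = 356.585621 (opposite signs)
step 1: m = 2.170000, f(m) = 30.817014 > 0 → root in [1.070000, 2.170000]
step 2: m = 1.620000, f(m) = -6.142290 < 0 → root in [1.620000, 2.170000]
step 3: m = 1.895000, f(m) = 7.136898 > 0 → root in [1.620000, 1.895000]
step 4: m = 1.757500, f(m) = -0.532177 < 0 → root in [1.757500, 1.895000]
Midpoint of [1.757500, 1.895000] = 1.826250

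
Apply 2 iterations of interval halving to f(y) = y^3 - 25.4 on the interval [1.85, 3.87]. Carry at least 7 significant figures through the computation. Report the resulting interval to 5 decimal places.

f(1.850000) = -19.068375, f(3.870000) = 32.560603 (opposite signs)
step 1: m = 2.860000, f(m) = -2.006344 < 0 → root in [2.860000, 3.870000]
step 2: m = 3.365000, f(m) = 12.702652 > 0 → root in [2.860000, 3.365000]

[2.86000, 3.36500]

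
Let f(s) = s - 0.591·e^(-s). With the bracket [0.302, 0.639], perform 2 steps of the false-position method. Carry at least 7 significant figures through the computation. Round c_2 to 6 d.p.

0.397294

f(0.302000) = -0.134949, f(0.639000) = 0.327058
step 1: c = 0.400435, f(c) = 0.004448 > 0 → new bracket [0.302000, 0.400435]
step 2: c = 0.397294, f(c) = 0.000061 > 0 → new bracket [0.302000, 0.397294]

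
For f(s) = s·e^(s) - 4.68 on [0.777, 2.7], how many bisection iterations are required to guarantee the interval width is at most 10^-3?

11

Initial width b − a = 2.7 − 0.777 = 1.923000.
After n steps the width is (b−a)/2^n; need (b−a)/2^n ≤ 10^-3.
So n ≥ log₂(1.923000/10^-3) = log₂(1923.0000) ≈ 10.9091.
Hence n = 11.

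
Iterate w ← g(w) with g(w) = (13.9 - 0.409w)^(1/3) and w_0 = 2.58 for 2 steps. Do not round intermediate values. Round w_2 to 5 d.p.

w_1 = g(2.580000) = 2.341939
w_2 = g(2.341939) = 2.347842

2.34784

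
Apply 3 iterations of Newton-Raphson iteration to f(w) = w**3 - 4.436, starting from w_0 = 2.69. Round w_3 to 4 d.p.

f'(w) = 3w**2
w_0 = 2.690000: f = 15.029109, f' = 21.708300 → w_1 = 2.690000 - (15.029109)/(21.708300) = 1.997679
w_1 = 1.997679: f = 3.536182, f' = 11.972166 → w_2 = 1.997679 - (3.536182)/(11.972166) = 1.702312
w_2 = 1.702312: f = 0.497074, f' = 8.693600 → w_3 = 1.702312 - (0.497074)/(8.693600) = 1.645135

1.6451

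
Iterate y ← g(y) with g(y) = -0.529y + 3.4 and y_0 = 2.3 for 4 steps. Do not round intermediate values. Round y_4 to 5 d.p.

y_1 = g(2.300000) = 2.183300
y_2 = g(2.183300) = 2.245034
y_3 = g(2.245034) = 2.212377
y_4 = g(2.212377) = 2.229653

2.22965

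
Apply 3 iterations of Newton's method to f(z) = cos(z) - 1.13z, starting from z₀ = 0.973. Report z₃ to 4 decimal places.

0.6852

Newton update: z ← z − f(z)/f'(z).
f'(z) = -sin(z) - 1.13
z_0 = 0.973000: f = -0.536668, f' = -1.956578 → z_1 = 0.973000 - (-0.536668)/(-1.956578) = 0.698711
z_1 = 0.698711: f = -0.023872, f' = -1.773231 → z_2 = 0.698711 - (-0.023872)/(-1.773231) = 0.685249
z_2 = 0.685249: f = -0.000070, f' = -1.762866 → z_3 = 0.685249 - (-0.000070)/(-1.762866) = 0.685209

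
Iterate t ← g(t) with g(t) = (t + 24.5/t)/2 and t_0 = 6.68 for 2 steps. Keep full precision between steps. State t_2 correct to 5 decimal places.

t_1 = g(6.680000) = 5.173832
t_2 = g(5.173832) = 4.954600

4.95460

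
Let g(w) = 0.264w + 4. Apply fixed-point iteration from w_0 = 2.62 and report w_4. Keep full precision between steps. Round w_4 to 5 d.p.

w_1 = g(2.620000) = 4.691680
w_2 = g(4.691680) = 5.238604
w_3 = g(5.238604) = 5.382991
w_4 = g(5.382991) = 5.421110

5.42111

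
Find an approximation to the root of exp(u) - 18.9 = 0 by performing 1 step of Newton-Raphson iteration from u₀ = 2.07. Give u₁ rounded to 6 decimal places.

f'(u) = exp(u)
u_0 = 2.070000: f = -10.975177, f' = 7.924823 → u_1 = 2.070000 - (-10.975177)/(7.924823) = 3.454911

3.454911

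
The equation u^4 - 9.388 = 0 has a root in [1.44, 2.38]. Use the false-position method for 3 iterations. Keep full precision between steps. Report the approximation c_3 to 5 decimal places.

False-position update: c = (a·f(b) − b·f(a))/(f(b) − f(a)); replace the endpoint whose sign matches f(c).
f(1.440000) = -5.088183, f(2.380000) = 22.697427
step 1: c = 1.612136, f(c) = -2.633297 < 0 → new bracket [1.612136, 2.380000]
step 2: c = 1.691960, f(c) = -1.192781 < 0 → new bracket [1.691960, 2.380000]
step 3: c = 1.726312, f(c) = -0.506680 < 0 → new bracket [1.726312, 2.380000]

1.72631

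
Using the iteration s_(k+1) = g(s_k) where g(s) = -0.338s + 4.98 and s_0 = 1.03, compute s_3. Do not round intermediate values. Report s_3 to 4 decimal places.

s_1 = g(1.030000) = 4.631860
s_2 = g(4.631860) = 3.414431
s_3 = g(3.414431) = 3.825922

3.8259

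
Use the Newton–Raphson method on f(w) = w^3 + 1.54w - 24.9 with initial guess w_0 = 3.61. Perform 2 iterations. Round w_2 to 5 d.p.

Newton update: w ← w − f(w)/f'(w).
f'(w) = 3w^2 + 1.54
w_0 = 3.610000: f = 27.705281, f' = 40.636300 → w_1 = 3.610000 - (27.705281)/(40.636300) = 2.928213
w_1 = 2.928213: f = 4.717223, f' = 27.263303 → w_2 = 2.928213 - (4.717223)/(27.263303) = 2.755189

2.75519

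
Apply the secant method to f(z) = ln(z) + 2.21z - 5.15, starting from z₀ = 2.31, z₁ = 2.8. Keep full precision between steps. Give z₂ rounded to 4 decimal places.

Secant update: z_(k+1) = z_k − f(z_k)·(z_k − z_(k-1))/(f(z_k) − f(z_(k-1))).
f(z_0) = 0.792348, f(z_1) = 2.067619
z_2 = 2.800000 - (2.067619)·(2.800000 - 2.310000)/(2.067619 - (0.792348)) = 2.005555; f(z_2) = -0.021803

2.0056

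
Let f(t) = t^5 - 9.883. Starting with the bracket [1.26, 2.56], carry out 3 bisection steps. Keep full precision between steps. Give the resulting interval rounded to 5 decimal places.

[1.42250, 1.58500]

f(1.260000) = -6.707203, f(2.560000) = 100.068163 (opposite signs)
step 1: m = 1.910000, f(m) = 15.536490 > 0 → root in [1.260000, 1.910000]
step 2: m = 1.585000, f(m) = 0.120370 > 0 → root in [1.260000, 1.585000]
step 3: m = 1.422500, f(m) = -4.058463 < 0 → root in [1.422500, 1.585000]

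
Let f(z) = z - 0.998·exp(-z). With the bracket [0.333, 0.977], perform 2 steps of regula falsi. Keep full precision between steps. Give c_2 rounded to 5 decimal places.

f(0.333000) = -0.382337, f(0.977000) = 0.601314
step 1: c = 0.583317, f(c) = 0.026389 > 0 → new bracket [0.333000, 0.583317]
step 2: c = 0.567156, f(c) = 0.001154 > 0 → new bracket [0.333000, 0.567156]

0.56716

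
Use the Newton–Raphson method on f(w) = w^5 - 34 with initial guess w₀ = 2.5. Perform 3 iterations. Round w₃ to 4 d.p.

2.0248

f'(w) = 5w⁴
w_0 = 2.500000: f = 63.656250, f' = 195.312500 → w_1 = 2.500000 - (63.656250)/(195.312500) = 2.174080
w_1 = 2.174080: f = 14.571063, f' = 111.704865 → w_2 = 2.174080 - (14.571063)/(111.704865) = 2.043637
w_2 = 2.043637: f = 1.646698, f' = 87.213849 → w_3 = 2.043637 - (1.646698)/(87.213849) = 2.024756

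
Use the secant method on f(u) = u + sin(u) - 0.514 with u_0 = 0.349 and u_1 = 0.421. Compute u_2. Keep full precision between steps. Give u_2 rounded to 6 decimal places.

f(u_0) = 0.176958, f(u_1) = 0.315673
u_2 = 0.421000 - (0.315673)·(0.421000 - 0.349000)/(0.315673 - (0.176958)) = 0.257150; f(u_2) = -0.002525

0.257150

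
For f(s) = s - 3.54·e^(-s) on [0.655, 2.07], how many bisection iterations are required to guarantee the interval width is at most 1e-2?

Initial width b − a = 2.07 − 0.655 = 1.415000.
After n steps the width is (b−a)/2^n; need (b−a)/2^n ≤ 1e-2.
So n ≥ log₂(1.415000/1e-2) = log₂(141.5000) ≈ 7.1447.
Hence n = 8.

8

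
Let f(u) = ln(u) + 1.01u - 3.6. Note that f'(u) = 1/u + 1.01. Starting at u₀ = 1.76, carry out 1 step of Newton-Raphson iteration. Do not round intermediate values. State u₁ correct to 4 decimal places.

Newton update: u ← u − f(u)/f'(u).
u_0 = 1.760000: f = -1.257086, f' = 1.578182 → u_1 = 1.760000 - (-1.257086)/(1.578182) = 2.556541

2.5565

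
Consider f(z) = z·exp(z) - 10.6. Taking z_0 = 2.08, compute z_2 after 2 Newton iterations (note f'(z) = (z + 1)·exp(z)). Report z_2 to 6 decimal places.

Newton update: z ← z − f(z)/f'(z).
z_0 = 2.080000: f = 6.049295, f' = 24.653764 → z_1 = 2.080000 - (6.049295)/(24.653764) = 1.834630
z_1 = 1.834630: f = 0.889950, f' = 17.752766 → z_2 = 1.834630 - (0.889950)/(17.752766) = 1.784500

1.784500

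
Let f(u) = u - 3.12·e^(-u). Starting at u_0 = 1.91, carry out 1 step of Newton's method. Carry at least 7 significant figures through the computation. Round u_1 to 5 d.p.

Newton update: u ← u − f(u)/f'(u).
f'(u) = 1 + 3.12·e^(-u)
u_0 = 1.910000: f = 1.447989, f' = 1.462011 → u_1 = 1.910000 - (1.447989)/(1.462011) = 0.919591

0.91959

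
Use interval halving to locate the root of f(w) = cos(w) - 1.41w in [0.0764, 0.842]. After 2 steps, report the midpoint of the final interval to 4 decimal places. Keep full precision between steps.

f(0.076400) = 0.889359, f(0.842000) = -0.521248 (opposite signs)
step 1: m = 0.459200, f(m) = 0.248935 > 0 → root in [0.459200, 0.842000]
step 2: m = 0.650600, f(m) = -0.121625 < 0 → root in [0.459200, 0.650600]
Midpoint of [0.459200, 0.650600] = 0.554900

0.5549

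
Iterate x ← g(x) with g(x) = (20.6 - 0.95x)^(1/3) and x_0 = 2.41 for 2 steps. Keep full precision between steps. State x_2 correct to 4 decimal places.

2.6254

x_1 = g(2.410000) = 2.635725
x_2 = g(2.635725) = 2.625395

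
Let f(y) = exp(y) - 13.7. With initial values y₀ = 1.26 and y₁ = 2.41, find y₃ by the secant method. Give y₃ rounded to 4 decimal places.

f(y_0) = -10.174579, f(y_1) = -2.566039
y_2 = 2.410000 - (-2.566039)·(2.410000 - 1.260000)/(-2.566039 - (-10.174579)) = 2.797846; f(y_2) = 2.709270
y_3 = 2.797846 - (2.709270)·(2.797846 - 2.410000)/(2.709270 - (-2.566039)) = 2.598658; f(y_3) = -0.254319

2.5987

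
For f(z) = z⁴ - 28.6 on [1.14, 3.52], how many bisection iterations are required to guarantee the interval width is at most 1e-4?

Initial width b − a = 3.52 − 1.14 = 2.380000.
After n steps the width is (b−a)/2^n; need (b−a)/2^n ≤ 1e-4.
So n ≥ log₂(2.380000/1e-4) = log₂(23800.0000) ≈ 14.5387.
Hence n = 15.

15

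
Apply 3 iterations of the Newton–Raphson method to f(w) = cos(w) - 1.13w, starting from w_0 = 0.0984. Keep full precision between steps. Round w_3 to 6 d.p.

0.685212

Newton update: w ← w − f(w)/f'(w).
f'(w) = -sin(w) - 1.13
w_0 = 0.098400: f = 0.883971, f' = -1.228241 → w_1 = 0.098400 - (0.883971)/(-1.228241) = 0.818104
w_1 = 0.818104: f = -0.240852, f' = -1.859851 → w_2 = 0.818104 - (-0.240852)/(-1.859851) = 0.688604
w_2 = 0.688604: f = -0.005988, f' = -1.765460 → w_3 = 0.688604 - (-0.005988)/(-1.765460) = 0.685212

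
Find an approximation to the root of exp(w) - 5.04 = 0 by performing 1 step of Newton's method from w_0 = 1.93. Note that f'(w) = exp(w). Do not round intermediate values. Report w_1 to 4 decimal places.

Newton update: w ← w − f(w)/f'(w).
w_0 = 1.930000: f = 1.849510, f' = 6.889510 → w_1 = 1.930000 - (1.849510)/(6.889510) = 1.661547

1.6615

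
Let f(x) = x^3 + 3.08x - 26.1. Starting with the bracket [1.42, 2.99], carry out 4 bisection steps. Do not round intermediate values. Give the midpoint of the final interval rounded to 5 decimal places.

2.64656

f(1.420000) = -18.863112, f(2.990000) = 9.840099 (opposite signs)
step 1: m = 2.205000, f(m) = -8.587835 < 0 → root in [2.205000, 2.990000]
step 2: m = 2.597500, f(m) = -0.574351 < 0 → root in [2.597500, 2.990000]
step 3: m = 2.793750, f(m) = 4.310078 > 0 → root in [2.597500, 2.793750]
step 4: m = 2.695625, f(m) = 1.789999 > 0 → root in [2.597500, 2.695625]
Midpoint of [2.597500, 2.695625] = 2.646562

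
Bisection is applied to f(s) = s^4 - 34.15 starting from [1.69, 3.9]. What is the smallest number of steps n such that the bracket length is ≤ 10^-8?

Initial width b − a = 3.9 − 1.69 = 2.210000.
After n steps the width is (b−a)/2^n; need (b−a)/2^n ≤ 10^-8.
So n ≥ log₂(2.210000/10^-8) = log₂(221000000.0000) ≈ 27.7195.
Hence n = 28.

28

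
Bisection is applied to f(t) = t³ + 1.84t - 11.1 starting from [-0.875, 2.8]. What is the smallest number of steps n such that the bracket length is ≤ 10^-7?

26

Initial width b − a = 2.8 − -0.875 = 3.675000.
After n steps the width is (b−a)/2^n; need (b−a)/2^n ≤ 10^-7.
So n ≥ log₂(3.675000/10^-7) = log₂(36750000.0000) ≈ 25.1312.
Hence n = 26.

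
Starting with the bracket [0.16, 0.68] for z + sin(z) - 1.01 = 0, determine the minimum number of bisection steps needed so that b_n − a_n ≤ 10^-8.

Initial width b − a = 0.68 − 0.16 = 0.520000.
After n steps the width is (b−a)/2^n; need (b−a)/2^n ≤ 10^-8.
So n ≥ log₂(0.520000/10^-8) = log₂(52000000.0000) ≈ 25.6320.
Hence n = 26.

26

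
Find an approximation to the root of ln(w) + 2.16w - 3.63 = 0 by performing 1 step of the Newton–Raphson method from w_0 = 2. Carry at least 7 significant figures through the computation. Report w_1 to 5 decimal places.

Newton update: w ← w − f(w)/f'(w).
f'(w) = 1/w + 2.16
w_0 = 2.000000: f = 1.383147, f' = 2.660000 → w_1 = 2.000000 - (1.383147)/(2.660000) = 1.480020

1.48002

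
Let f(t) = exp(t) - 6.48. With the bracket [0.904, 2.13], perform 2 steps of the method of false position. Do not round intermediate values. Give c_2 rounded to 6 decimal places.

False-position update: c = (a·f(b) − b·f(a))/(f(b) − f(a)); replace the endpoint whose sign matches f(c).
f(0.904000) = -4.010539, f(2.130000) = 1.934867
step 1: c = 1.731012, f(c) = -0.833636 < 0 → new bracket [1.731012, 2.130000]
step 2: c = 1.851153, f(c) = -0.112844 < 0 → new bracket [1.851153, 2.130000]

1.851153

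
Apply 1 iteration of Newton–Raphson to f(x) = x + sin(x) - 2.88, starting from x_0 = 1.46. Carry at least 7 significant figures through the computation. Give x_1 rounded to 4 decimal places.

1.8437

f'(x) = 1 + cos(x)
x_0 = 1.460000: f = -0.426132, f' = 1.110570 → x_1 = 1.460000 - (-0.426132)/(1.110570) = 1.843705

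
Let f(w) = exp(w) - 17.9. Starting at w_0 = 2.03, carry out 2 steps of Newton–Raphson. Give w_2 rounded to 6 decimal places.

f'(w) = exp(w)
w_0 = 2.030000: f = -10.285914, f' = 7.614086 → w_1 = 2.030000 - (-10.285914)/(7.614086) = 3.380906
w_1 = 3.380906: f = 11.497388, f' = 29.397388 → w_2 = 3.380906 - (11.497388)/(29.397388) = 2.989803

2.989803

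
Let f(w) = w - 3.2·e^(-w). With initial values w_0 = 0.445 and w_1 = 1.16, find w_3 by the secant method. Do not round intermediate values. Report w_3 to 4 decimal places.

f(w_0) = -1.605638, f(w_1) = 0.156844
w_2 = 1.160000 - (0.156844)·(1.160000 - 0.445000)/(0.156844 - (-1.605638)) = 1.096372; f(w_2) = 0.027313
w_3 = 1.096372 - (0.027313)·(1.096372 - 1.160000)/(0.027313 - (0.156844)) = 1.082955; f(w_3) = -0.000543

1.0830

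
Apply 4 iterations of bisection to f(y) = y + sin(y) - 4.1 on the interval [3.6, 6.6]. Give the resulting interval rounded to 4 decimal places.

[4.9125, 5.1000]

f(3.600000) = -0.942520, f(6.600000) = 2.811541 (opposite signs)
step 1: m = 5.100000, f(m) = 0.074185 > 0 → root in [3.600000, 5.100000]
step 2: m = 4.350000, f(m) = -0.685053 < 0 → root in [4.350000, 5.100000]
step 3: m = 4.725000, f(m) = -0.374920 < 0 → root in [4.725000, 5.100000]
step 4: m = 4.912500, f(m) = -0.167545 < 0 → root in [4.912500, 5.100000]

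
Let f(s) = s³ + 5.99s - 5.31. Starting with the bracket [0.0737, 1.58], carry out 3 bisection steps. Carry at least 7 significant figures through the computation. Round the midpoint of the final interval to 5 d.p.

f(0.073700) = -4.868137, f(1.580000) = 8.098512 (opposite signs)
step 1: m = 0.826850, f(m) = 0.208133 > 0 → root in [0.073700, 0.826850]
step 2: m = 0.450275, f(m) = -2.521561 < 0 → root in [0.450275, 0.826850]
step 3: m = 0.638563, f(m) = -1.224629 < 0 → root in [0.638563, 0.826850]
Midpoint of [0.638563, 0.826850] = 0.732706

0.73271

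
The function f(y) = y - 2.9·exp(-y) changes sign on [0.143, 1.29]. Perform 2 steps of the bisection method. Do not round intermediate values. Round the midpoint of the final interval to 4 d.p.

f(0.143000) = -2.370587, f(1.290000) = 0.491715 (opposite signs)
step 1: m = 0.716500, f(m) = -0.700031 < 0 → root in [0.716500, 1.290000]
step 2: m = 1.003250, f(m) = -0.060139 < 0 → root in [1.003250, 1.290000]
Midpoint of [1.003250, 1.290000] = 1.146625

1.1466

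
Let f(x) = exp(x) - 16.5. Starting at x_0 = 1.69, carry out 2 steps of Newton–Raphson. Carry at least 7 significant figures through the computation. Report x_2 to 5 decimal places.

Newton update: x ← x − f(x)/f'(x).
f'(x) = exp(x)
x_0 = 1.690000: f = -11.080519, f' = 5.419481 → x_1 = 1.690000 - (-11.080519)/(5.419481) = 3.734572
x_1 = 3.734572: f = 25.370107, f' = 41.870107 → x_2 = 3.734572 - (25.370107)/(41.870107) = 3.128648

3.12865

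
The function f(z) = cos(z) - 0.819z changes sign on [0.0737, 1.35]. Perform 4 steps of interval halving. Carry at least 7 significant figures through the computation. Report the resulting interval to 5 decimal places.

f(0.073700) = 0.936925, f(1.350000) = -0.886643 (opposite signs)
step 1: m = 0.711850, f(m) = 0.174150 > 0 → root in [0.711850, 1.350000]
step 2: m = 1.030925, f(m) = -0.330302 < 0 → root in [0.711850, 1.030925]
step 3: m = 0.871388, f(m) = -0.069901 < 0 → root in [0.711850, 0.871388]
step 4: m = 0.791619, f(m) = 0.054359 > 0 → root in [0.791619, 0.871388]

[0.79162, 0.87139]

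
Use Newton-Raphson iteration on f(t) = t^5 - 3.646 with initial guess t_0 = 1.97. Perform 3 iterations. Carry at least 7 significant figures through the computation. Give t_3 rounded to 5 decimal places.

f'(t) = 5t^4
t_0 = 1.970000: f = 26.024928, f' = 75.306924 → t_1 = 1.970000 - (26.024928)/(75.306924) = 1.624415
t_1 = 1.624415: f = 7.664589, f' = 34.814342 → t_2 = 1.624415 - (7.664589)/(34.814342) = 1.404259
t_2 = 1.404259: f = 1.814548, f' = 19.442809 → t_3 = 1.404259 - (1.814548)/(19.442809) = 1.310932

1.31093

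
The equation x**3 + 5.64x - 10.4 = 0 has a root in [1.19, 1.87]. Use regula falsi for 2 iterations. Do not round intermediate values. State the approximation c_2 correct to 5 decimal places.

1.37361

f(1.190000) = -2.003241, f(1.870000) = 6.686003
step 1: c = 1.346769, f(c) = -0.361471 < 0 → new bracket [1.346769, 1.870000]
step 2: c = 1.373606, f(c) = -0.061152 < 0 → new bracket [1.373606, 1.870000]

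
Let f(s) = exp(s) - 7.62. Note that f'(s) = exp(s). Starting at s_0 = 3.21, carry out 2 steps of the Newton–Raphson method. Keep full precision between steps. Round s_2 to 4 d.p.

2.1321

Newton update: s ← s − f(s)/f'(s).
s_0 = 3.210000: f = 17.159086, f' = 24.779086 → s_1 = 3.210000 - (17.159086)/(24.779086) = 2.517517
s_1 = 2.517517: f = 4.777780, f' = 12.397780 → s_2 = 2.517517 - (4.777780)/(12.397780) = 2.132144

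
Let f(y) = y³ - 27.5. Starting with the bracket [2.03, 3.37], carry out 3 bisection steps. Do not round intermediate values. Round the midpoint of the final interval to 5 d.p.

2.95125

f(2.030000) = -19.134573, f(3.370000) = 10.772753 (opposite signs)
step 1: m = 2.700000, f(m) = -7.817000 < 0 → root in [2.700000, 3.370000]
step 2: m = 3.035000, f(m) = 0.456068 > 0 → root in [2.700000, 3.035000]
step 3: m = 2.867500, f(m) = -3.921820 < 0 → root in [2.867500, 3.035000]
Midpoint of [2.867500, 3.035000] = 2.951250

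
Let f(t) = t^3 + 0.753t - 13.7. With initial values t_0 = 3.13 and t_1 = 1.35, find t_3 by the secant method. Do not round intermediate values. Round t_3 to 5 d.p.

2.47411

f(t_0) = 19.321187, f(t_1) = -10.223075
t_2 = 1.350000 - (-10.223075)·(1.350000 - 3.130000)/(-10.223075 - (19.321187)) = 1.965926; f(t_2) = -4.621621
t_3 = 1.965926 - (-4.621621)·(1.965926 - 1.350000)/(-4.621621 - (-10.223075)) = 2.474111; f(t_3) = 3.307597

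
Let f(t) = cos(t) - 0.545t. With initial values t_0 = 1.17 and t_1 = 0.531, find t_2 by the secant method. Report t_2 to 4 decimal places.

f(t_0) = -0.247498, f(t_1) = 0.572906
t_2 = 0.531000 - (0.572906)·(0.531000 - 1.170000)/(0.572906 - (-0.247498)) = 0.977227; f(t_2) = 0.026734

0.9772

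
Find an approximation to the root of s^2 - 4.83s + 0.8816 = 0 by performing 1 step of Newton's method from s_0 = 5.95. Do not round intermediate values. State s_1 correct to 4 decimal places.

f'(s) = 2s - 4.83
s_0 = 5.950000: f = 7.545600, f' = 7.070000 → s_1 = 5.950000 - (7.545600)/(7.070000) = 4.882730

4.8827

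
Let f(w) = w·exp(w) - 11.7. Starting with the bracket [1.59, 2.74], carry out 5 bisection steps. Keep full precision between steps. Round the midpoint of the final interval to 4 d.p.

f(1.590000) = -3.903039, f(2.740000) = 30.734339 (opposite signs)
step 1: m = 2.165000, f(m) = 7.167113 > 0 → root in [1.590000, 2.165000]
step 2: m = 1.877500, f(m) = 0.573483 > 0 → root in [1.590000, 1.877500]
step 3: m = 1.733750, f(m) = -1.883774 < 0 → root in [1.733750, 1.877500]
step 4: m = 1.805625, f(m) = -0.714988 < 0 → root in [1.805625, 1.877500]
step 5: m = 1.841562, f(m) = -0.086399 < 0 → root in [1.841562, 1.877500]
Midpoint of [1.841562, 1.877500] = 1.859531

1.8595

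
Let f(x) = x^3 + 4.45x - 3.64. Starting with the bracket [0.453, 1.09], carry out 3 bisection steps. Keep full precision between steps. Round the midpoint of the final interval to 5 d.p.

f(0.453000) = -1.531190, f(1.090000) = 2.505529 (opposite signs)
step 1: m = 0.771500, f(m) = 0.252381 > 0 → root in [0.453000, 0.771500]
step 2: m = 0.612250, f(m) = -0.685986 < 0 → root in [0.612250, 0.771500]
step 3: m = 0.691875, f(m) = -0.229962 < 0 → root in [0.691875, 0.771500]
Midpoint of [0.691875, 0.771500] = 0.731688

0.73169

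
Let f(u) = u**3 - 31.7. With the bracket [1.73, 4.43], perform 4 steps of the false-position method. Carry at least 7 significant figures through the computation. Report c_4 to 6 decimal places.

f(1.730000) = -26.522283, f(4.430000) = 55.238307
step 1: c = 2.605852, f(c) = -14.005057 < 0 → new bracket [2.605852, 4.430000]
step 2: c = 2.974801, f(c) = -5.374667 < 0 → new bracket [2.974801, 4.430000]
step 3: c = 3.103836, f(c) = -1.798257 < 0 → new bracket [3.103836, 4.430000]
step 4: c = 3.145648, f(c) = -0.573495 < 0 → new bracket [3.145648, 4.430000]

3.145648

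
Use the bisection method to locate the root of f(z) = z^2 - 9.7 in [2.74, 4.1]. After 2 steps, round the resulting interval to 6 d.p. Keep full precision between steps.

[3.080000, 3.420000]

f(2.740000) = -2.192400, f(4.100000) = 7.110000 (opposite signs)
step 1: m = 3.420000, f(m) = 1.996400 > 0 → root in [2.740000, 3.420000]
step 2: m = 3.080000, f(m) = -0.213600 < 0 → root in [3.080000, 3.420000]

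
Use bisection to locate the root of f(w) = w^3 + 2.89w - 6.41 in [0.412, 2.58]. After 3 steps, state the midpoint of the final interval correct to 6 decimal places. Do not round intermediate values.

1.360500

f(0.412000) = -5.149385, f(2.580000) = 18.219712 (opposite signs)
step 1: m = 1.496000, f(m) = 1.261512 > 0 → root in [0.412000, 1.496000]
step 2: m = 0.954000, f(m) = -2.784689 < 0 → root in [0.954000, 1.496000]
step 3: m = 1.225000, f(m) = -1.031484 < 0 → root in [1.225000, 1.496000]
Midpoint of [1.225000, 1.496000] = 1.360500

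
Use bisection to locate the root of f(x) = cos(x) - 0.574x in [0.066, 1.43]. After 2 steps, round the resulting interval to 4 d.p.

[0.7480, 1.0890]

f(0.066000) = 0.959939, f(1.430000) = -0.680488 (opposite signs)
step 1: m = 0.748000, f(m) = 0.303699 > 0 → root in [0.748000, 1.430000]
step 2: m = 1.089000, f(m) = -0.161714 < 0 → root in [0.748000, 1.089000]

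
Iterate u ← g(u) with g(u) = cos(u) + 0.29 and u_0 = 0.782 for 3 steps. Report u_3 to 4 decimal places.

u_1 = g(0.782000) = 0.999506
u_2 = g(0.999506) = 0.830718
u_3 = g(0.830718) = 0.964346

0.9643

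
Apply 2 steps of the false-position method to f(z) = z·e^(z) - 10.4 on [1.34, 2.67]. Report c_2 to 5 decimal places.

f(1.340000) = -5.282482, f(2.670000) = 28.154718
step 1: c = 1.550116, f(c) = -3.095824 < 0 → new bracket [1.550116, 2.670000]
step 2: c = 1.661057, f(c) = -1.654743 < 0 → new bracket [1.661057, 2.670000]

1.66106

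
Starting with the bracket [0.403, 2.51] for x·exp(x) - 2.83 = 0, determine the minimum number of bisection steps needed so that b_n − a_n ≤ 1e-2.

8

Initial width b − a = 2.51 − 0.403 = 2.107000.
After n steps the width is (b−a)/2^n; need (b−a)/2^n ≤ 1e-2.
So n ≥ log₂(2.107000/1e-2) = log₂(210.7000) ≈ 7.7190.
Hence n = 8.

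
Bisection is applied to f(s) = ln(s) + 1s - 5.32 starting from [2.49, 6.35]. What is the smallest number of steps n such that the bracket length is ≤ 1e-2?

9

Initial width b − a = 6.35 − 2.49 = 3.860000.
After n steps the width is (b−a)/2^n; need (b−a)/2^n ≤ 1e-2.
So n ≥ log₂(3.860000/1e-2) = log₂(386.0000) ≈ 8.5925.
Hence n = 9.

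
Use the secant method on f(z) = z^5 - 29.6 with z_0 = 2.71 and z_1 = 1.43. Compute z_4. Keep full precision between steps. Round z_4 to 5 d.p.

Secant update: z_(k+1) = z_k − f(z_k)·(z_k − z_(k-1))/(f(z_k) − f(z_(k-1))).
f(z_0) = 116.566031, f(z_1) = -23.620289
z_2 = 1.430000 - (-23.620289)·(1.430000 - 2.710000)/(-23.620289 - (116.566031)) = 1.645670; f(z_2) = -17.529823
z_3 = 1.645670 - (-17.529823)·(1.645670 - 1.430000)/(-17.529823 - (-23.620289)) = 2.266420; f(z_3) = 30.200064
z_4 = 2.266420 - (30.200064)·(2.266420 - 1.645670)/(30.200064 - (-17.529823)) = 1.873654; f(z_4) = -6.508803

1.87365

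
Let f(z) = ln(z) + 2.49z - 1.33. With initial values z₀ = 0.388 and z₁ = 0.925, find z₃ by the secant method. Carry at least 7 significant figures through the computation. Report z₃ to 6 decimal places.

f(z_0) = -1.310630, f(z_1) = 0.895288
z_2 = 0.925000 - (0.895288)·(0.925000 - 0.388000)/(0.895288 - (-1.310630)) = 0.707055; f(z_2) = 0.083918
z_3 = 0.707055 - (0.083918)·(0.707055 - 0.925000)/(0.083918 - (0.895288)) = 0.684513; f(z_3) = -0.004611

0.684513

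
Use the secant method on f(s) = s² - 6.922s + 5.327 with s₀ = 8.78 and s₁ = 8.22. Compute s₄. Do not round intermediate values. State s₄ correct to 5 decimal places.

6.05638

f(s_0) = 21.640240, f(s_1) = 15.996560
s_2 = 8.220000 - (15.996560)·(8.220000 - 8.780000)/(15.996560 - (21.640240)) = 6.632725; f(s_2) = 3.408317
s_3 = 6.632725 - (3.408317)·(6.632725 - 8.220000)/(3.408317 - (15.996560)) = 6.202964; f(s_3) = 0.866844
s_4 = 6.202964 - (0.866844)·(6.202964 - 6.632725)/(0.866844 - (3.408317)) = 6.056381; f(s_4) = 0.084482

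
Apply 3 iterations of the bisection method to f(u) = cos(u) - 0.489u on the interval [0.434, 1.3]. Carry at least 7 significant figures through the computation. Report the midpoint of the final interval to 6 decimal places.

f(0.434000) = 0.695065, f(1.300000) = -0.368201 (opposite signs)
step 1: m = 0.867000, f(m) = 0.223154 > 0 → root in [0.867000, 1.300000]
step 2: m = 1.083500, f(m) = -0.061593 < 0 → root in [0.867000, 1.083500]
step 3: m = 0.975250, f(m) = 0.084064 > 0 → root in [0.975250, 1.083500]
Midpoint of [0.975250, 1.083500] = 1.029375

1.029375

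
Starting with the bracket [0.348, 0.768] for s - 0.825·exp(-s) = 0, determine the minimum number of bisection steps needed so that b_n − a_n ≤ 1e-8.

Initial width b − a = 0.768 − 0.348 = 0.420000.
After n steps the width is (b−a)/2^n; need (b−a)/2^n ≤ 1e-8.
So n ≥ log₂(0.420000/1e-8) = log₂(42000000.0000) ≈ 25.3239.
Hence n = 26.

26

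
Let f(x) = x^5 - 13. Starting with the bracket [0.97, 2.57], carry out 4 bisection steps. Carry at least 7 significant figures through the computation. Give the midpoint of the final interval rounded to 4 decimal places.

1.7200

f(0.970000) = -12.141266, f(2.570000) = 99.115489 (opposite signs)
step 1: m = 1.770000, f(m) = 4.372660 > 0 → root in [0.970000, 1.770000]
step 2: m = 1.370000, f(m) = -8.173828 < 0 → root in [1.370000, 1.770000]
step 3: m = 1.570000, f(m) = -3.461101 < 0 → root in [1.570000, 1.770000]
step 4: m = 1.670000, f(m) = -0.010801 < 0 → root in [1.670000, 1.770000]
Midpoint of [1.670000, 1.770000] = 1.720000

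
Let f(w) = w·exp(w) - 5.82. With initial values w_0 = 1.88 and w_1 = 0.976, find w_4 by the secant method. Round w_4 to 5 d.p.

f(w_0) = 6.500589, f(w_1) = -3.229872
w_2 = 0.976000 - (-3.229872)·(0.976000 - 1.880000)/(-3.229872 - (6.500589)) = 1.276068; f(w_2) = -1.248450
w_3 = 1.276068 - (-1.248450)·(1.276068 - 0.976000)/(-1.248450 - (-3.229872)) = 1.465135; f(w_3) = 0.521291
w_4 = 1.465135 - (0.521291)·(1.465135 - 1.276068)/(0.521291 - (-1.248450)) = 1.409444; f(w_4) = -0.050189

1.40944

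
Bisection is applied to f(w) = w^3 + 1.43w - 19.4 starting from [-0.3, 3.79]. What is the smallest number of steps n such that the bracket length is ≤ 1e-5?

Initial width b − a = 3.79 − -0.3 = 4.090000.
After n steps the width is (b−a)/2^n; need (b−a)/2^n ≤ 1e-5.
So n ≥ log₂(4.090000/1e-5) = log₂(409000.0000) ≈ 18.6417.
Hence n = 19.

19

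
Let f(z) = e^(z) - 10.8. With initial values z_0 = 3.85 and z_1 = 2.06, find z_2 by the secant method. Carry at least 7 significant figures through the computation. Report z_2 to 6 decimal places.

f(z_0) = 36.193063, f(z_1) = -2.954030
z_2 = 2.060000 - (-2.954030)·(2.060000 - 3.850000)/(-2.954030 - (36.193063)) = 2.195073; f(z_2) = -1.819344

2.195073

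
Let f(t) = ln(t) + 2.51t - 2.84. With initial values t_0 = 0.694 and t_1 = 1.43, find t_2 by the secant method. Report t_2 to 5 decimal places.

1.11302

f(t_0) = -1.463343, f(t_1) = 1.106974
t_2 = 1.430000 - (1.106974)·(1.430000 - 0.694000)/(1.106974 - (-1.463343)) = 1.113022; f(t_2) = 0.060765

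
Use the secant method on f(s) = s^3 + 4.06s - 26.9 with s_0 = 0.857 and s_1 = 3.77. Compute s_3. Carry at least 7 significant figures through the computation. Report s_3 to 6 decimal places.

2.317548

f(s_0) = -22.791157, f(s_1) = 41.988833
s_2 = 3.770000 - (41.988833)·(3.770000 - 0.857000)/(41.988833 - (-22.791157)) = 1.881863; f(s_2) = -12.595185
s_3 = 1.881863 - (-12.595185)·(1.881863 - 3.770000)/(-12.595185 - (41.988833)) = 2.317548; f(s_3) = -5.043133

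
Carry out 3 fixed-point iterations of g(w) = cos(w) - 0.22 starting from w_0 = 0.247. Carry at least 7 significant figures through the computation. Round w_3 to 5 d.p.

w_1 = g(0.247000) = 0.749650
w_2 = g(0.749650) = 0.511927
w_3 = g(0.511927) = 0.651802

0.65180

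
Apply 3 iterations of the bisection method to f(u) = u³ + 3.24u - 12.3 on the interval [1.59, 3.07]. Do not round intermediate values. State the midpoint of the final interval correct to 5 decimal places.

f(1.590000) = -3.128721, f(3.070000) = 26.581243 (opposite signs)
step 1: m = 2.330000, f(m) = 7.898537 > 0 → root in [1.590000, 2.330000]
step 2: m = 1.960000, f(m) = 1.579936 > 0 → root in [1.590000, 1.960000]
step 3: m = 1.775000, f(m) = -0.956641 < 0 → root in [1.775000, 1.960000]
Midpoint of [1.775000, 1.960000] = 1.867500

1.86750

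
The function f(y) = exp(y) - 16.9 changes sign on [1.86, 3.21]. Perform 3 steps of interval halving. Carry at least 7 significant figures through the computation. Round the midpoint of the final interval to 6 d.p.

f(1.860000) = -10.476263, f(3.210000) = 7.879086 (opposite signs)
step 1: m = 2.535000, f(m) = -4.283569 < 0 → root in [2.535000, 3.210000]
step 2: m = 2.872500, f(m) = 0.781166 > 0 → root in [2.535000, 2.872500]
step 3: m = 2.703750, f(m) = -1.964365 < 0 → root in [2.703750, 2.872500]
Midpoint of [2.703750, 2.872500] = 2.788125

2.788125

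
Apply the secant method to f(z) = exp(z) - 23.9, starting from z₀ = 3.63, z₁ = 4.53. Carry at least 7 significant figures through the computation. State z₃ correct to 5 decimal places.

3.29298

Secant update: z_(k+1) = z_k − f(z_k)·(z_k − z_(k-1))/(f(z_k) − f(z_(k-1))).
f(z_0) = 13.812817, f(z_1) = 68.858561
z_2 = 4.530000 - (68.858561)·(4.530000 - 3.630000)/(68.858561 - (13.812817)) = 3.404160; f(z_2) = 6.189008
z_3 = 3.404160 - (6.189008)·(3.404160 - 4.530000)/(6.189008 - (68.858561)) = 3.292976; f(z_3) = 3.022873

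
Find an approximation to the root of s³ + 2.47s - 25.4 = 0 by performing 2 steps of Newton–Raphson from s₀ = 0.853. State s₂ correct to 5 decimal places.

f'(s) = 3s² + 2.47
s_0 = 0.853000: f = -22.672440, f' = 4.652827 → s_1 = 0.853000 - (-22.672440)/(4.652827) = 5.725831
s_1 = 5.725831: f = 176.464975, f' = 100.825421 → s_2 = 5.725831 - (176.464975)/(100.825421) = 3.975628

3.97563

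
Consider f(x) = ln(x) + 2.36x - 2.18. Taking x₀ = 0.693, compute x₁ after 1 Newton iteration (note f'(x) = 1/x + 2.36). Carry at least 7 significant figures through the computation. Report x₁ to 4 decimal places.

x_0 = 0.693000: f = -0.911245, f' = 3.803001 → x_1 = 0.693000 - (-0.911245)/(3.803001) = 0.932612

0.9326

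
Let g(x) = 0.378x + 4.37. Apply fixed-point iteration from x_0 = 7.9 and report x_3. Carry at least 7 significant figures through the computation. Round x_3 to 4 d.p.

7.0729

x_1 = g(7.900000) = 7.356200
x_2 = g(7.356200) = 7.150644
x_3 = g(7.150644) = 7.072943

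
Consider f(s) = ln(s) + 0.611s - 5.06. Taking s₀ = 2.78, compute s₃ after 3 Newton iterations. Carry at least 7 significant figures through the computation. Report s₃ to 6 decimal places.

Newton update: s ← s − f(s)/f'(s).
f'(s) = 1/s + 0.611
s_0 = 2.780000: f = -2.338969, f' = 0.970712 → s_1 = 2.780000 - (-2.338969)/(0.970712) = 5.189539
s_1 = 5.189539: f = -0.242547, f' = 0.803695 → s_2 = 5.189539 - (-0.242547)/(0.803695) = 5.491328
s_2 = 5.491328: f = -0.001628, f' = 0.793105 → s_3 = 5.491328 - (-0.001628)/(0.793105) = 5.493381

5.493381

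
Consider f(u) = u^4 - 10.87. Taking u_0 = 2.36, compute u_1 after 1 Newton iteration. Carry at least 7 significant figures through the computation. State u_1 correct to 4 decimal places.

f'(u) = 4u^3
u_0 = 2.360000: f = 20.150444, f' = 52.577024 → u_1 = 2.360000 - (20.150444)/(52.577024) = 1.976744

1.9767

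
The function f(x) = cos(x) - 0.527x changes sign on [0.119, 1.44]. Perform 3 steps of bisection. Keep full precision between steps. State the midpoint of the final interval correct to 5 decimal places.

1.02719

f(0.119000) = 0.930215, f(1.440000) = -0.628456 (opposite signs)
step 1: m = 0.779500, f(m) = 0.300469 > 0 → root in [0.779500, 1.440000]
step 2: m = 1.109750, f(m) = -0.139953 < 0 → root in [0.779500, 1.109750]
step 3: m = 0.944625, f(m) = 0.088229 > 0 → root in [0.944625, 1.109750]
Midpoint of [0.944625, 1.109750] = 1.027188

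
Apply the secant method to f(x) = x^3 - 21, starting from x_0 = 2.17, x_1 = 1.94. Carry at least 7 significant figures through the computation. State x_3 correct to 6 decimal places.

2.670831

f(x_0) = -10.781687, f(x_1) = -13.698616
x_2 = 1.940000 - (-13.698616)·(1.940000 - 2.170000)/(-13.698616 - (-10.781687)) = 3.020137; f(x_2) = 6.547345
x_3 = 3.020137 - (6.547345)·(3.020137 - 1.940000)/(6.547345 - (-13.698616)) = 2.670831; f(x_3) = -1.948059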